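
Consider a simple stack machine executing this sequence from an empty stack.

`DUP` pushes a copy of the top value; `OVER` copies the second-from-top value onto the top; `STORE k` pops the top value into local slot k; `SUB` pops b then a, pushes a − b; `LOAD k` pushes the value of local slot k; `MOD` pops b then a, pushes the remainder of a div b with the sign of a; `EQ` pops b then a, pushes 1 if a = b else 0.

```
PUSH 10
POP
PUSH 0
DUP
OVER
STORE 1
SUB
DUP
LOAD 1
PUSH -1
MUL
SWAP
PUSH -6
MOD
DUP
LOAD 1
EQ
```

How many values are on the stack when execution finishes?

4

PUSH 10 → [10]
POP     → []
PUSH 0  → [0]
DUP     → [0, 0]
OVER    → [0, 0, 0]
STORE 1 → [0, 0]
SUB     → [0]
DUP     → [0, 0]
LOAD 1  → [0, 0, 0]
PUSH -1 → [0, 0, 0, -1]
MUL     → [0, 0, 0]
SWAP    → [0, 0, 0]
PUSH -6 → [0, 0, 0, -6]
MOD     → [0, 0, 0]
DUP     → [0, 0, 0, 0]
LOAD 1  → [0, 0, 0, 0, 0]
EQ      → [0, 0, 0, 1]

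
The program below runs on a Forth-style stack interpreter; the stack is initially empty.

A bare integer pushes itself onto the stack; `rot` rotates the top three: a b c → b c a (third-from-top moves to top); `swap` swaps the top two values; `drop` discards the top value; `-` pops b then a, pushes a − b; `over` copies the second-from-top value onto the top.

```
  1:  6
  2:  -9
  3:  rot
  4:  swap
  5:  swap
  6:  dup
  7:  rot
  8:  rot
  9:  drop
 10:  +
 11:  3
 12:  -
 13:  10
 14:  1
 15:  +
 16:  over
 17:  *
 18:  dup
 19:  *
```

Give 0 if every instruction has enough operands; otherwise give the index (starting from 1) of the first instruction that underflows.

3

6  : [6]
-9 : [6, -9]
rot  — needs 3 operands, stack has 2 → underflow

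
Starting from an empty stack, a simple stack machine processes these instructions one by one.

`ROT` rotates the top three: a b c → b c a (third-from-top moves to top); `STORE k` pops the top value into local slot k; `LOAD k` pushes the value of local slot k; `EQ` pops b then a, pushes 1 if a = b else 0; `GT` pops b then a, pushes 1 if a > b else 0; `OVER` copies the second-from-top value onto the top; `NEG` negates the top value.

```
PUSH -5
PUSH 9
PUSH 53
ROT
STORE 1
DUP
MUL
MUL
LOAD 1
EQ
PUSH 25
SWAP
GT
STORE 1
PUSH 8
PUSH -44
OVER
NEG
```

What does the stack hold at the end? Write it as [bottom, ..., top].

PUSH -5  → -5
PUSH 9   → -5 9
PUSH 53  → -5 9 53
ROT      → 9 53 -5
STORE 1  → 9 53
DUP      → 9 53 53
MUL      → 9 2809
MUL      → 25281
LOAD 1   → 25281 -5
EQ       → 0
PUSH 25  → 0 25
SWAP     → 25 0
GT       → 1
STORE 1  → (empty)
PUSH 8   → 8
PUSH -44 → 8 -44
OVER     → 8 -44 8
NEG      → 8 -44 -8

[8, -44, -8]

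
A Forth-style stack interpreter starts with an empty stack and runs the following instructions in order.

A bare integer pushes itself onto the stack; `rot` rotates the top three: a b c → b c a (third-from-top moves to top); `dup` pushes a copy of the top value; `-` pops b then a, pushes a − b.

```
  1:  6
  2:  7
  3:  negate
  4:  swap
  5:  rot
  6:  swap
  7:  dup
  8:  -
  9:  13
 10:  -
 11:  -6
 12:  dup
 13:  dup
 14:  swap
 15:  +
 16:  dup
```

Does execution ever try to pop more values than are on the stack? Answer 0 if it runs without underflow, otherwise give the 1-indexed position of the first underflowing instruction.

6       [6]
7       [6, 7]
negate  [6, -7]
swap    [-7, 6]
rot  — needs 3 operands, stack has 2 → underflow

5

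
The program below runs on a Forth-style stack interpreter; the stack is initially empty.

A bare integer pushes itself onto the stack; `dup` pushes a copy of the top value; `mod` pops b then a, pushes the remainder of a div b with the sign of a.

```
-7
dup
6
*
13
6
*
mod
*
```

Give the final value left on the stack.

294

-7  → [-7]
dup → [-7, -7]
6   → [-7, -7, 6]
*   → [-7, -42]
13  → [-7, -42, 13]
6   → [-7, -42, 13, 6]
*   → [-7, -42, 78]
mod → [-7, -42]
*   → [294]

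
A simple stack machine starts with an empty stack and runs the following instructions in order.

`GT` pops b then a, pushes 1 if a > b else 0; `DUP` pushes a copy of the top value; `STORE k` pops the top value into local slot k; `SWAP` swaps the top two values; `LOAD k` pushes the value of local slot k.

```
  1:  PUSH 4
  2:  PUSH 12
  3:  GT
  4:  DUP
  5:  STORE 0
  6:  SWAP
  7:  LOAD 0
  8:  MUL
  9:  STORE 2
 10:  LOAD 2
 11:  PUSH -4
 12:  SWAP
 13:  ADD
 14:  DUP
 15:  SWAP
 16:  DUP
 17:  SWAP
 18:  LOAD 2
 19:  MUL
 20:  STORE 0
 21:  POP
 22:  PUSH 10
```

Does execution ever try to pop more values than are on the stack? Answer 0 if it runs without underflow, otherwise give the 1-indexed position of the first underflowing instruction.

PUSH 4   4
PUSH 12  4 12
GT       0
DUP      0 0
STORE 0  0
SWAP  — needs 2 operands, stack has 1 → underflow

6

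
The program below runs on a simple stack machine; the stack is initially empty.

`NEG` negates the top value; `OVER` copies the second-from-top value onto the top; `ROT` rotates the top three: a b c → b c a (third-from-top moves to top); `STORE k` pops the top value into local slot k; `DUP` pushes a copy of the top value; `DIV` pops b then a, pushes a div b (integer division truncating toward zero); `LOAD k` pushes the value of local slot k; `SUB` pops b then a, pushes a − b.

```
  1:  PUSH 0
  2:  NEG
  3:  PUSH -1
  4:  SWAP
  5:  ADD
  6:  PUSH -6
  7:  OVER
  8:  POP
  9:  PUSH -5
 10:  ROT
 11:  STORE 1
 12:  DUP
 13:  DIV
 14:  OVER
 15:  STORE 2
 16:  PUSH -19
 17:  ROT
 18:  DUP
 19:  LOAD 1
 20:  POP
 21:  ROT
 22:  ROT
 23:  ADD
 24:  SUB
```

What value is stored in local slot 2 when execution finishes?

PUSH 0   -> 0
NEG      -> 0
PUSH -1  -> 0 -1
SWAP     -> -1 0
ADD      -> -1
PUSH -6  -> -1 -6
OVER     -> -1 -6 -1
POP      -> -1 -6
PUSH -5  -> -1 -6 -5
ROT      -> -6 -5 -1
STORE 1  -> -6 -5
DUP      -> -6 -5 -5
DIV      -> -6 1
OVER     -> -6 1 -6
STORE 2  -> -6 1
PUSH -19 -> -6 1 -19
ROT      -> 1 -19 -6
DUP      -> 1 -19 -6 -6
LOAD 1   -> 1 -19 -6 -6 -1
POP      -> 1 -19 -6 -6
ROT      -> 1 -6 -6 -19
ROT      -> 1 -6 -19 -6
ADD      -> 1 -6 -25
SUB      -> 1 19

-6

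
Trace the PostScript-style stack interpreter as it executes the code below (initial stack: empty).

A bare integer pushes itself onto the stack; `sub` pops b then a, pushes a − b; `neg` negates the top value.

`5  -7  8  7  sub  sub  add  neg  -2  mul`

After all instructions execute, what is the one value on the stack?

5   : [5]
-7  : [5, -7]
8   : [5, -7, 8]
7   : [5, -7, 8, 7]
sub : [5, -7, 1]
sub : [5, -8]
add : [-3]
neg : [3]
-2  : [3, -2]
mul : [-6]

-6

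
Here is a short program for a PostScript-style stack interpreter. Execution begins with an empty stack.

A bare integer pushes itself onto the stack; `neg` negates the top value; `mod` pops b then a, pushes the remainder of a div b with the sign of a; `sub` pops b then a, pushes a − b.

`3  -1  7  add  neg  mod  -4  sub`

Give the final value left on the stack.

3   -> [3]
-1  -> [3, -1]
7   -> [3, -1, 7]
add -> [3, 6]
neg -> [3, -6]
mod -> [3]
-4  -> [3, -4]
sub -> [7]

7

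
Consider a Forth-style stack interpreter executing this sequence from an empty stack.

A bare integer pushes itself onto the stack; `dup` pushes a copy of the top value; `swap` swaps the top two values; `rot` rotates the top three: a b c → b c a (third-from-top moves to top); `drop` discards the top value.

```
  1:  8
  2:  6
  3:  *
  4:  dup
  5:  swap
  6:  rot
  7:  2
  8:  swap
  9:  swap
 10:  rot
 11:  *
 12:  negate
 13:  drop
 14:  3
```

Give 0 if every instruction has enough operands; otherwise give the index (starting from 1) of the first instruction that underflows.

6

8    : 8
6    : 8 6
*    : 48
dup  : 48 48
swap : 48 48
rot  — needs 3 operands, stack has 2 → underflow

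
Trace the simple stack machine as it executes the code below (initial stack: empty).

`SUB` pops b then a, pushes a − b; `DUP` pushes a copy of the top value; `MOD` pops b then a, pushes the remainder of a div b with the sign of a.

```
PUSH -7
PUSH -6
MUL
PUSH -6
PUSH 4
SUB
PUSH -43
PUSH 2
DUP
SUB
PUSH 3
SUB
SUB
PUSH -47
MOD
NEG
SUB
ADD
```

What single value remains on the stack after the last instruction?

PUSH -7  : [-7]
PUSH -6  : [-7, -6]
MUL      : [42]
PUSH -6  : [42, -6]
PUSH 4   : [42, -6, 4]
SUB      : [42, -10]
PUSH -43 : [42, -10, -43]
PUSH 2   : [42, -10, -43, 2]
DUP      : [42, -10, -43, 2, 2]
SUB      : [42, -10, -43, 0]
PUSH 3   : [42, -10, -43, 0, 3]
SUB      : [42, -10, -43, -3]
SUB      : [42, -10, -40]
PUSH -47 : [42, -10, -40, -47]
MOD      : [42, -10, -40]
NEG      : [42, -10, 40]
SUB      : [42, -50]
ADD      : [-8]

-8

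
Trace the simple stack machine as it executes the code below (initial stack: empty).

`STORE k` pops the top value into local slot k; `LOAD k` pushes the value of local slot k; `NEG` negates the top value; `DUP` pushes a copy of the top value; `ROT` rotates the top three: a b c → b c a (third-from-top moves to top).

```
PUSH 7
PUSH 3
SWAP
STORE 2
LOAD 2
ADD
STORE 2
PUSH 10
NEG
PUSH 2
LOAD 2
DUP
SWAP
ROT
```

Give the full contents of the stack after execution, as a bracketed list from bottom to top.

PUSH 7   [7]
PUSH 3   [7, 3]
SWAP     [3, 7]
STORE 2  [3]
LOAD 2   [3, 7]
ADD      [10]
STORE 2  []
PUSH 10  [10]
NEG      [-10]
PUSH 2   [-10, 2]
LOAD 2   [-10, 2, 10]
DUP      [-10, 2, 10, 10]
SWAP     [-10, 2, 10, 10]
ROT      [-10, 10, 10, 2]

[-10, 10, 10, 2]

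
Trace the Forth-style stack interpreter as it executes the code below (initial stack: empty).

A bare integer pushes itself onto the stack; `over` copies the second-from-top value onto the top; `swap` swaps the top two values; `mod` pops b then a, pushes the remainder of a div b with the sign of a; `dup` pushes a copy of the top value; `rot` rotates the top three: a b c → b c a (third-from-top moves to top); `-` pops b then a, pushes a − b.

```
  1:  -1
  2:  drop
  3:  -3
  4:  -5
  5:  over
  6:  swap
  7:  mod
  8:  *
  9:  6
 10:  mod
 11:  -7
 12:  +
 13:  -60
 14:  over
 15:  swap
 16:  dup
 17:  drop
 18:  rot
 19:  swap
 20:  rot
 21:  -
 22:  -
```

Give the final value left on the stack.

-1    -1
drop  (empty)
-3    -3
-5    -3 -5
over  -3 -5 -3
swap  -3 -3 -5
mod   -3 -3
*     9
6     9 6
mod   3
-7    3 -7
+     -4
-60   -4 -60
over  -4 -60 -4
swap  -4 -4 -60
dup   -4 -4 -60 -60
drop  -4 -4 -60
rot   -4 -60 -4
swap  -4 -4 -60
rot   -4 -60 -4
-     -4 -56
-     52

52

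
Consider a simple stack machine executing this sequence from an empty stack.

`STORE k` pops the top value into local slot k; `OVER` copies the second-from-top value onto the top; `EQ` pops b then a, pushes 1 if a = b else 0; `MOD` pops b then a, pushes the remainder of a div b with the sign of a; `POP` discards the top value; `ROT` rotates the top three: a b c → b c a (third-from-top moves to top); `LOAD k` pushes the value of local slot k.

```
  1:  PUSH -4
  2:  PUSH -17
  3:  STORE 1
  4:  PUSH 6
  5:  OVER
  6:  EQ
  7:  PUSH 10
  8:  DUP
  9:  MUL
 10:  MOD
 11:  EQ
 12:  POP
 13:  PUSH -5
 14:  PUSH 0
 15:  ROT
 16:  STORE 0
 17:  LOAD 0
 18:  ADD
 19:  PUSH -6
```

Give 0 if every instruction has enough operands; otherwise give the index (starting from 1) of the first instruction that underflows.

PUSH -4  : [-4]
PUSH -17 : [-4, -17]
STORE 1  : [-4]
PUSH 6   : [-4, 6]
OVER     : [-4, 6, -4]
EQ       : [-4, 0]
PUSH 10  : [-4, 0, 10]
DUP      : [-4, 0, 10, 10]
MUL      : [-4, 0, 100]
MOD      : [-4, 0]
EQ       : [0]
POP      : []
PUSH -5  : [-5]
PUSH 0   : [-5, 0]
ROT  — needs 3 operands, stack has 2 → underflow

15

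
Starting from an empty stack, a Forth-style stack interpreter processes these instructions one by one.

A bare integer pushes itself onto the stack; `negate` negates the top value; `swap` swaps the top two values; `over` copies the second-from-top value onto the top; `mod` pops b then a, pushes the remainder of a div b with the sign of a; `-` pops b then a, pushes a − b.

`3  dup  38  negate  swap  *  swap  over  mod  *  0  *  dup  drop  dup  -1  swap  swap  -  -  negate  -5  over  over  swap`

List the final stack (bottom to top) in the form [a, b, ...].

[1, -5, -5, 1]

3      : 3
dup    : 3 3
38     : 3 3 38
negate : 3 3 -38
swap   : 3 -38 3
*      : 3 -114
swap   : -114 3
over   : -114 3 -114
mod    : -114 3
*      : -342
0      : -342 0
*      : 0
dup    : 0 0
drop   : 0
dup    : 0 0
-1     : 0 0 -1
swap   : 0 -1 0
swap   : 0 0 -1
-      : 0 1
-      : -1
negate : 1
-5     : 1 -5
over   : 1 -5 1
over   : 1 -5 1 -5
swap   : 1 -5 -5 1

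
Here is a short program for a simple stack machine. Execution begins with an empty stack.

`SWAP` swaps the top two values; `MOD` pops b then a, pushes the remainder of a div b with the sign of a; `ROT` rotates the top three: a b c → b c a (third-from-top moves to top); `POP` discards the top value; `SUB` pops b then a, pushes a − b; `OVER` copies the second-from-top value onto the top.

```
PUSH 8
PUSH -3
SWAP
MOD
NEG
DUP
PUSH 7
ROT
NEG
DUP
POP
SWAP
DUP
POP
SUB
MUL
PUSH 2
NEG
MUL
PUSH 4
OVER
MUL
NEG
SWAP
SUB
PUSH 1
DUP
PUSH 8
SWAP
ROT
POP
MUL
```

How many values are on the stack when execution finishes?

PUSH 8  -> [8]
PUSH -3 -> [8, -3]
SWAP    -> [-3, 8]
MOD     -> [-3]
NEG     -> [3]
DUP     -> [3, 3]
PUSH 7  -> [3, 3, 7]
ROT     -> [3, 7, 3]
NEG     -> [3, 7, -3]
DUP     -> [3, 7, -3, -3]
POP     -> [3, 7, -3]
SWAP    -> [3, -3, 7]
DUP     -> [3, -3, 7, 7]
POP     -> [3, -3, 7]
SUB     -> [3, -10]
MUL     -> [-30]
PUSH 2  -> [-30, 2]
NEG     -> [-30, -2]
MUL     -> [60]
PUSH 4  -> [60, 4]
OVER    -> [60, 4, 60]
MUL     -> [60, 240]
NEG     -> [60, -240]
SWAP    -> [-240, 60]
SUB     -> [-300]
PUSH 1  -> [-300, 1]
DUP     -> [-300, 1, 1]
PUSH 8  -> [-300, 1, 1, 8]
SWAP    -> [-300, 1, 8, 1]
ROT     -> [-300, 8, 1, 1]
POP     -> [-300, 8, 1]
MUL     -> [-300, 8]

2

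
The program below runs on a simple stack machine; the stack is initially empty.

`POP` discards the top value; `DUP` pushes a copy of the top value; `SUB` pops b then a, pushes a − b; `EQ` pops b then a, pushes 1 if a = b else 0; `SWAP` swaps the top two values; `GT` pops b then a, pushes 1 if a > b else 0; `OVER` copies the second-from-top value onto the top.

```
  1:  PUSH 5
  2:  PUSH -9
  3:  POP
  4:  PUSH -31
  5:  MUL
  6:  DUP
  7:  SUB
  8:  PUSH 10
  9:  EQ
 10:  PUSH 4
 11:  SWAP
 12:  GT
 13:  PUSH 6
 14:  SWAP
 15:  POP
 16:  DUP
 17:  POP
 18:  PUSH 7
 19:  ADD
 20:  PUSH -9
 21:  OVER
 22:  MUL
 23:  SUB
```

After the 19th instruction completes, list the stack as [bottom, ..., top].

PUSH 5   : [5]
PUSH -9  : [5, -9]
POP      : [5]
PUSH -31 : [5, -31]
MUL      : [-155]
DUP      : [-155, -155]
SUB      : [0]
PUSH 10  : [0, 10]
EQ       : [0]
PUSH 4   : [0, 4]
SWAP     : [4, 0]
GT       : [1]
PUSH 6   : [1, 6]
SWAP     : [6, 1]
POP      : [6]
DUP      : [6, 6]
POP      : [6]
PUSH 7   : [6, 7]
ADD      : [13]

[13]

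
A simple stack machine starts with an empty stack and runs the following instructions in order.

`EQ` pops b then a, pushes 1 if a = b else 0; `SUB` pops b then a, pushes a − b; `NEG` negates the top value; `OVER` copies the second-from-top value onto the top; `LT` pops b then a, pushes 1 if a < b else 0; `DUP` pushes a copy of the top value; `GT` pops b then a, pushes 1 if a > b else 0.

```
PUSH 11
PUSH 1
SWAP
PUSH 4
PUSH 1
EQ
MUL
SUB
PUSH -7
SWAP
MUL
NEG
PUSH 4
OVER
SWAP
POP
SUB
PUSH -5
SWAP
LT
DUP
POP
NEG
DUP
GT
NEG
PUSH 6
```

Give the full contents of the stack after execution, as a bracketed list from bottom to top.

[0, 6]

PUSH 11 -> [11]
PUSH 1  -> [11, 1]
SWAP    -> [1, 11]
PUSH 4  -> [1, 11, 4]
PUSH 1  -> [1, 11, 4, 1]
EQ      -> [1, 11, 0]
MUL     -> [1, 0]
SUB     -> [1]
PUSH -7 -> [1, -7]
SWAP    -> [-7, 1]
MUL     -> [-7]
NEG     -> [7]
PUSH 4  -> [7, 4]
OVER    -> [7, 4, 7]
SWAP    -> [7, 7, 4]
POP     -> [7, 7]
SUB     -> [0]
PUSH -5 -> [0, -5]
SWAP    -> [-5, 0]
LT      -> [1]
DUP     -> [1, 1]
POP     -> [1]
NEG     -> [-1]
DUP     -> [-1, -1]
GT      -> [0]
NEG     -> [0]
PUSH 6  -> [0, 6]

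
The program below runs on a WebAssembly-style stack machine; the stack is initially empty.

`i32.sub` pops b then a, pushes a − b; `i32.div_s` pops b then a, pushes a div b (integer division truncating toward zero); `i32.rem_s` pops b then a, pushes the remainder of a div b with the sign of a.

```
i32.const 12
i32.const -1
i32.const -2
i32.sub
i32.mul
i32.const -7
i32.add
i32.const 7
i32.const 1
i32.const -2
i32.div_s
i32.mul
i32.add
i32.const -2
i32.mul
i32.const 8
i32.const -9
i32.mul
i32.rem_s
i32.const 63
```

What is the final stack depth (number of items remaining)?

2

i32.const 12 -> [12]
i32.const -1 -> [12, -1]
i32.const -2 -> [12, -1, -2]
i32.sub      -> [12, 1]
i32.mul      -> [12]
i32.const -7 -> [12, -7]
i32.add      -> [5]
i32.const 7  -> [5, 7]
i32.const 1  -> [5, 7, 1]
i32.const -2 -> [5, 7, 1, -2]
i32.div_s    -> [5, 7, 0]
i32.mul      -> [5, 0]
i32.add      -> [5]
i32.const -2 -> [5, -2]
i32.mul      -> [-10]
i32.const 8  -> [-10, 8]
i32.const -9 -> [-10, 8, -9]
i32.mul      -> [-10, -72]
i32.rem_s    -> [-10]
i32.const 63 -> [-10, 63]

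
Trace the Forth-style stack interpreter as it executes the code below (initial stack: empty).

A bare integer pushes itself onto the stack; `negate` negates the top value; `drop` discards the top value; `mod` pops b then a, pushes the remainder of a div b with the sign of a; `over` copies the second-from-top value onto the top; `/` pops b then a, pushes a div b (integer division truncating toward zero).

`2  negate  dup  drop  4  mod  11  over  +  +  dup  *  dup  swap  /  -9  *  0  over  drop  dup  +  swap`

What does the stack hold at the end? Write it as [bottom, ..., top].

2      -> 2
negate -> -2
dup    -> -2 -2
drop   -> -2
4      -> -2 4
mod    -> -2
11     -> -2 11
over   -> -2 11 -2
+      -> -2 9
+      -> 7
dup    -> 7 7
*      -> 49
dup    -> 49 49
swap   -> 49 49
/      -> 1
-9     -> 1 -9
*      -> -9
0      -> -9 0
over   -> -9 0 -9
drop   -> -9 0
dup    -> -9 0 0
+      -> -9 0
swap   -> 0 -9

[0, -9]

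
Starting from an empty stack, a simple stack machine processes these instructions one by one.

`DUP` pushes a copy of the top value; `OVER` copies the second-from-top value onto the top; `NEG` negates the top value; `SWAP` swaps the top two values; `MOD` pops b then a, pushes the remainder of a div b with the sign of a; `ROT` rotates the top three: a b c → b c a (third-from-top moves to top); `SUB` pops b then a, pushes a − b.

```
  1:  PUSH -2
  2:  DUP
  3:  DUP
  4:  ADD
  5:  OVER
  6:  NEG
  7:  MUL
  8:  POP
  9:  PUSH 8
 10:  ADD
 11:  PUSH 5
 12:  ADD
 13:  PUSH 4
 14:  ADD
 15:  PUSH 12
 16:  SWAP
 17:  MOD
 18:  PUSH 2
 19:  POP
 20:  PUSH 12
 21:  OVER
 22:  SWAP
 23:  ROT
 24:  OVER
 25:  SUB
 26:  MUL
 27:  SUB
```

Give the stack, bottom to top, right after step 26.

[12, 0]

PUSH -2  [-2]
DUP      [-2, -2]
DUP      [-2, -2, -2]
ADD      [-2, -4]
OVER     [-2, -4, -2]
NEG      [-2, -4, 2]
MUL      [-2, -8]
POP      [-2]
PUSH 8   [-2, 8]
ADD      [6]
PUSH 5   [6, 5]
ADD      [11]
PUSH 4   [11, 4]
ADD      [15]
PUSH 12  [15, 12]
SWAP     [12, 15]
MOD      [12]
PUSH 2   [12, 2]
POP      [12]
PUSH 12  [12, 12]
OVER     [12, 12, 12]
SWAP     [12, 12, 12]
ROT      [12, 12, 12]
OVER     [12, 12, 12, 12]
SUB      [12, 12, 0]
MUL      [12, 0]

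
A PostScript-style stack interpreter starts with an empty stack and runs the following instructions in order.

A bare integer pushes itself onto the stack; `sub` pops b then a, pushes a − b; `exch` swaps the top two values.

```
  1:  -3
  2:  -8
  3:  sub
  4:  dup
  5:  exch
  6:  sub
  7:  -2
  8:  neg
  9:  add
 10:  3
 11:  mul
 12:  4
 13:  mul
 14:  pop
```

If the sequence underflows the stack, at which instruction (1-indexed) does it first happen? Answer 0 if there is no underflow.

0

-3   → -3
-8   → -3 -8
sub  → 5
dup  → 5 5
exch → 5 5
sub  → 0
-2   → 0 -2
neg  → 0 2
add  → 2
3    → 2 3
mul  → 6
4    → 6 4
mul  → 24
pop  → (empty)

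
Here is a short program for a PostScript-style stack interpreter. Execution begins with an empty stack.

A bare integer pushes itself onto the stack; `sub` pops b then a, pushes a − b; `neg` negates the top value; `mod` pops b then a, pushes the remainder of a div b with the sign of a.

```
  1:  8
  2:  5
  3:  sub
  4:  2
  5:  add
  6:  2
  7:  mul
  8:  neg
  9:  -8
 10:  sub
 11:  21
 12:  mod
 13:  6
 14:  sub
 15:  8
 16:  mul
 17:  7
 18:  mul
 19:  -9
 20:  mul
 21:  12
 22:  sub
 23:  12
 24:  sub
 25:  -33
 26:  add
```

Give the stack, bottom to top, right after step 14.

8   -> 8
5   -> 8 5
sub -> 3
2   -> 3 2
add -> 5
2   -> 5 2
mul -> 10
neg -> -10
-8  -> -10 -8
sub -> -2
21  -> -2 21
mod -> -2
6   -> -2 6
sub -> -8

[-8]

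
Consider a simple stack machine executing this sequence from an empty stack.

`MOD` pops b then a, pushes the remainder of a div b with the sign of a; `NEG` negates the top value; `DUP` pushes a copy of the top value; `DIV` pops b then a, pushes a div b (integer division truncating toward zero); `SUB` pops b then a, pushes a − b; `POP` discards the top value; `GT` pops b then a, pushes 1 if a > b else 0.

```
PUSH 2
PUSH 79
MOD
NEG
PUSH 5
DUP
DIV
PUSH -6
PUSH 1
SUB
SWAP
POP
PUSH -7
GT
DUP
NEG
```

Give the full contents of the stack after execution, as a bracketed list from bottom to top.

PUSH 2   2
PUSH 79  2 79
MOD      2
NEG      -2
PUSH 5   -2 5
DUP      -2 5 5
DIV      -2 1
PUSH -6  -2 1 -6
PUSH 1   -2 1 -6 1
SUB      -2 1 -7
SWAP     -2 -7 1
POP      -2 -7
PUSH -7  -2 -7 -7
GT       -2 0
DUP      -2 0 0
NEG      -2 0 0

[-2, 0, 0]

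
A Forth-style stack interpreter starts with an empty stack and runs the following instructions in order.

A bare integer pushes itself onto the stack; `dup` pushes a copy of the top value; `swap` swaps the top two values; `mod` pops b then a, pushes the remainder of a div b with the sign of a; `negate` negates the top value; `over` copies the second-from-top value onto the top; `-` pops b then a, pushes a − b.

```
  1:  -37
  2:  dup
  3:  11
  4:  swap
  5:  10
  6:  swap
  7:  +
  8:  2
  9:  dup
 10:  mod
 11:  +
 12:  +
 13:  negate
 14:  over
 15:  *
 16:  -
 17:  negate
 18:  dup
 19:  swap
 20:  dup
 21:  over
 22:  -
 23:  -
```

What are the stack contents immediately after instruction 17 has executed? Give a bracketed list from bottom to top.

-37    : -37
dup    : -37 -37
11     : -37 -37 11
swap   : -37 11 -37
10     : -37 11 -37 10
swap   : -37 11 10 -37
+      : -37 11 -27
2      : -37 11 -27 2
dup    : -37 11 -27 2 2
mod    : -37 11 -27 0
+      : -37 11 -27
+      : -37 -16
negate : -37 16
over   : -37 16 -37
*      : -37 -592
-      : 555
negate : -555

[-555]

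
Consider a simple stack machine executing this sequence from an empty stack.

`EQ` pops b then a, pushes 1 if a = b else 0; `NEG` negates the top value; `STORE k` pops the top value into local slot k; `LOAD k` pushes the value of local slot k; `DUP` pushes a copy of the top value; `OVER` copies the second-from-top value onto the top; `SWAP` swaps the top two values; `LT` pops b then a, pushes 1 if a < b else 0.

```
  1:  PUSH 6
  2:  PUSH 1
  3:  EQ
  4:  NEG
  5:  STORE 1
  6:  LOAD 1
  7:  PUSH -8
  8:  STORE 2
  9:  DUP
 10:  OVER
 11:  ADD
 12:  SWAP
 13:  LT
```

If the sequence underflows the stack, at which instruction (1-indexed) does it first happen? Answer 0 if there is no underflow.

PUSH 6  → 6
PUSH 1  → 6 1
EQ      → 0
NEG     → 0
STORE 1 → (empty)
LOAD 1  → 0
PUSH -8 → 0 -8
STORE 2 → 0
DUP     → 0 0
OVER    → 0 0 0
ADD     → 0 0
SWAP    → 0 0
LT      → 0

0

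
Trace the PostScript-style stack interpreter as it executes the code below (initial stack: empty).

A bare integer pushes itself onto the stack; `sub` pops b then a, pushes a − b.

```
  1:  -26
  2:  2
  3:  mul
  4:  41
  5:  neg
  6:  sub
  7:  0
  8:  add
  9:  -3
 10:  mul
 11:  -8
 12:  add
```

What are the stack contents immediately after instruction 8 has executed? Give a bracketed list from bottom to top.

-26 : -26
2   : -26 2
mul : -52
41  : -52 41
neg : -52 -41
sub : -11
0   : -11 0
add : -11

[-11]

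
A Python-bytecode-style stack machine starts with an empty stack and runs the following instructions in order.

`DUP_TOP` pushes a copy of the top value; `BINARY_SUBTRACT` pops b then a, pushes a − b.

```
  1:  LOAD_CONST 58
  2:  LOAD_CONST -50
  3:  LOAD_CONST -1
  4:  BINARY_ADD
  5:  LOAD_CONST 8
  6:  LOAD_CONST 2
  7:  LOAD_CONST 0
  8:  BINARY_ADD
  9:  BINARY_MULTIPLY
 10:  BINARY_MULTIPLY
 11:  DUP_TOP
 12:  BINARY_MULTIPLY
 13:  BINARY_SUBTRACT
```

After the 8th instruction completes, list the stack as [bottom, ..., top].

[58, -51, 8, 2]

LOAD_CONST 58  : [58]
LOAD_CONST -50 : [58, -50]
LOAD_CONST -1  : [58, -50, -1]
BINARY_ADD     : [58, -51]
LOAD_CONST 8   : [58, -51, 8]
LOAD_CONST 2   : [58, -51, 8, 2]
LOAD_CONST 0   : [58, -51, 8, 2, 0]
BINARY_ADD     : [58, -51, 8, 2]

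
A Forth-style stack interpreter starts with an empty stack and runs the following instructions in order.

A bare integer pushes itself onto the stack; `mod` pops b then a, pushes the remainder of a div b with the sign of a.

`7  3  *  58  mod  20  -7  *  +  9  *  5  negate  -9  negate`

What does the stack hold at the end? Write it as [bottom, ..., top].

[-1071, -5, 9]

7      → [7]
3      → [7, 3]
*      → [21]
58     → [21, 58]
mod    → [21]
20     → [21, 20]
-7     → [21, 20, -7]
*      → [21, -140]
+      → [-119]
9      → [-119, 9]
*      → [-1071]
5      → [-1071, 5]
negate → [-1071, -5]
-9     → [-1071, -5, -9]
negate → [-1071, -5, 9]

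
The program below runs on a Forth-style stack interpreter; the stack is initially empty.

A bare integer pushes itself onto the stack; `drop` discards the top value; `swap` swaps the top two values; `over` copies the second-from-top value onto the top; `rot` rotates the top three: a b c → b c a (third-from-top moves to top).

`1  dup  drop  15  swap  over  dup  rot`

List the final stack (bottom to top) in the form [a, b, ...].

1    → 1
dup  → 1 1
drop → 1
15   → 1 15
swap → 15 1
over → 15 1 15
dup  → 15 1 15 15
rot  → 15 15 15 1

[15, 15, 15, 1]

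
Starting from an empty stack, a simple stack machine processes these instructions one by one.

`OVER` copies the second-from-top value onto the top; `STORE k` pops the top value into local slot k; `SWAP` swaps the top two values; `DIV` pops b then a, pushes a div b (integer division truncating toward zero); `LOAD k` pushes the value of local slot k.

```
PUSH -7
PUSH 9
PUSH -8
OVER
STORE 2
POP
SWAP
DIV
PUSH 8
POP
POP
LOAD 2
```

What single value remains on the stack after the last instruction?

PUSH -7  [-7]
PUSH 9   [-7, 9]
PUSH -8  [-7, 9, -8]
OVER     [-7, 9, -8, 9]
STORE 2  [-7, 9, -8]
POP      [-7, 9]
SWAP     [9, -7]
DIV      [-1]
PUSH 8   [-1, 8]
POP      [-1]
POP      []
LOAD 2   [9]

9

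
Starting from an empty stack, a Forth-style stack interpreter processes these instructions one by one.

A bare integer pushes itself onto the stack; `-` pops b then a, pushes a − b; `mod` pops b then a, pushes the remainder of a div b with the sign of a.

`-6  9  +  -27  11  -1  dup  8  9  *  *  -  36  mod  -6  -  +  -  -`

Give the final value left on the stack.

-6  -> [-6]
9   -> [-6, 9]
+   -> [3]
-27 -> [3, -27]
11  -> [3, -27, 11]
-1  -> [3, -27, 11, -1]
dup -> [3, -27, 11, -1, -1]
8   -> [3, -27, 11, -1, -1, 8]
9   -> [3, -27, 11, -1, -1, 8, 9]
*   -> [3, -27, 11, -1, -1, 72]
*   -> [3, -27, 11, -1, -72]
-   -> [3, -27, 11, 71]
36  -> [3, -27, 11, 71, 36]
mod -> [3, -27, 11, 35]
-6  -> [3, -27, 11, 35, -6]
-   -> [3, -27, 11, 41]
+   -> [3, -27, 52]
-   -> [3, -79]
-   -> [82]

82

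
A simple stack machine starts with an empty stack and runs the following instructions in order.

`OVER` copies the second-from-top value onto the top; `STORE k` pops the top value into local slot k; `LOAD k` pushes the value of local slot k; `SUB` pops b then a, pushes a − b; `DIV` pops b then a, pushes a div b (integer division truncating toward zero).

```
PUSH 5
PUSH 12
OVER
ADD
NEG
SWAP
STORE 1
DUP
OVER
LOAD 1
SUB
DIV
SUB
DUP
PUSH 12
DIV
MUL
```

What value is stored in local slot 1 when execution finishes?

PUSH 5  → 5
PUSH 12 → 5 12
OVER    → 5 12 5
ADD     → 5 17
NEG     → 5 -17
SWAP    → -17 5
STORE 1 → -17
DUP     → -17 -17
OVER    → -17 -17 -17
LOAD 1  → -17 -17 -17 5
SUB     → -17 -17 -22
DIV     → -17 0
SUB     → -17
DUP     → -17 -17
PUSH 12 → -17 -17 12
DIV     → -17 -1
MUL     → 17

5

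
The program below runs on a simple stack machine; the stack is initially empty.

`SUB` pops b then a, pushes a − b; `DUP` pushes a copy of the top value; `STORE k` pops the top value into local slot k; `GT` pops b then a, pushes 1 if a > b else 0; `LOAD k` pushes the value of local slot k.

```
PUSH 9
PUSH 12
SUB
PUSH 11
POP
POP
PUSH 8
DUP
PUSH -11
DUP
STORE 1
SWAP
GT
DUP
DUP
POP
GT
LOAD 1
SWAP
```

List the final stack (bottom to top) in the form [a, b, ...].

[8, -11, 0]

PUSH 9   → [9]
PUSH 12  → [9, 12]
SUB      → [-3]
PUSH 11  → [-3, 11]
POP      → [-3]
POP      → []
PUSH 8   → [8]
DUP      → [8, 8]
PUSH -11 → [8, 8, -11]
DUP      → [8, 8, -11, -11]
STORE 1  → [8, 8, -11]
SWAP     → [8, -11, 8]
GT       → [8, 0]
DUP      → [8, 0, 0]
DUP      → [8, 0, 0, 0]
POP      → [8, 0, 0]
GT       → [8, 0]
LOAD 1   → [8, 0, -11]
SWAP     → [8, -11, 0]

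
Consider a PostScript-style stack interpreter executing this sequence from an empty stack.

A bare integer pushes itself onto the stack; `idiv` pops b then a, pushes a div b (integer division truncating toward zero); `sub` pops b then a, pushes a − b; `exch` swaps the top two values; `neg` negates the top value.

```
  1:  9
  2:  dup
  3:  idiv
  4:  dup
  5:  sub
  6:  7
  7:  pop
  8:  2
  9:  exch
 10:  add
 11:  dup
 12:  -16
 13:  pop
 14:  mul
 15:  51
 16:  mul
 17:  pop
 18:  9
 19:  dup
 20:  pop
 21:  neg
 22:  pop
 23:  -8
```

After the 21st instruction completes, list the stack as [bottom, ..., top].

9    -> [9]
dup  -> [9, 9]
idiv -> [1]
dup  -> [1, 1]
sub  -> [0]
7    -> [0, 7]
pop  -> [0]
2    -> [0, 2]
exch -> [2, 0]
add  -> [2]
dup  -> [2, 2]
-16  -> [2, 2, -16]
pop  -> [2, 2]
mul  -> [4]
51   -> [4, 51]
mul  -> [204]
pop  -> []
9    -> [9]
dup  -> [9, 9]
pop  -> [9]
neg  -> [-9]

[-9]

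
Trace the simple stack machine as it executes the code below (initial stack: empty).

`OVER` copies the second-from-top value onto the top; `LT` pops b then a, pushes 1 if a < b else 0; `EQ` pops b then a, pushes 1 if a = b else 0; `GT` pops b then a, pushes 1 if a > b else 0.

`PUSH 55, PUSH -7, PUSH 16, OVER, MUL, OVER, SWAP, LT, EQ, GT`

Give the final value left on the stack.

PUSH 55  [55]
PUSH -7  [55, -7]
PUSH 16  [55, -7, 16]
OVER     [55, -7, 16, -7]
MUL      [55, -7, -112]
OVER     [55, -7, -112, -7]
SWAP     [55, -7, -7, -112]
LT       [55, -7, 0]
EQ       [55, 0]
GT       [1]

1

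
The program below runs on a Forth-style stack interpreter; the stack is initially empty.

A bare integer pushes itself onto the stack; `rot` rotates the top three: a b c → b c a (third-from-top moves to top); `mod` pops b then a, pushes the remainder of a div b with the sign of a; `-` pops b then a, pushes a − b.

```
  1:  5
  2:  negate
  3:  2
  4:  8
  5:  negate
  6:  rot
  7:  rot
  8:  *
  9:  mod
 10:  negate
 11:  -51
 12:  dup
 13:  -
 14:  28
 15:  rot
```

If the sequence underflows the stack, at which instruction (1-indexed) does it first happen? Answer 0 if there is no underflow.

5      : 5
negate : -5
2      : -5 2
8      : -5 2 8
negate : -5 2 -8
rot    : 2 -8 -5
rot    : -8 -5 2
*      : -8 -10
mod    : -8
negate : 8
-51    : 8 -51
dup    : 8 -51 -51
-      : 8 0
28     : 8 0 28
rot    : 0 28 8

0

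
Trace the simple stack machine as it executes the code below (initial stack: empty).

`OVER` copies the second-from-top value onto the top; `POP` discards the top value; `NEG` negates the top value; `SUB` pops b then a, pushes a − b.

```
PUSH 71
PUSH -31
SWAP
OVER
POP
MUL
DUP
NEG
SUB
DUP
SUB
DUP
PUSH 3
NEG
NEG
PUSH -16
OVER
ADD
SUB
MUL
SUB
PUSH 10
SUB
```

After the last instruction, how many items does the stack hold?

1

PUSH 71  → 71
PUSH -31 → 71 -31
SWAP     → -31 71
OVER     → -31 71 -31
POP      → -31 71
MUL      → -2201
DUP      → -2201 -2201
NEG      → -2201 2201
SUB      → -4402
DUP      → -4402 -4402
SUB      → 0
DUP      → 0 0
PUSH 3   → 0 0 3
NEG      → 0 0 -3
NEG      → 0 0 3
PUSH -16 → 0 0 3 -16
OVER     → 0 0 3 -16 3
ADD      → 0 0 3 -13
SUB      → 0 0 16
MUL      → 0 0
SUB      → 0
PUSH 10  → 0 10
SUB      → -10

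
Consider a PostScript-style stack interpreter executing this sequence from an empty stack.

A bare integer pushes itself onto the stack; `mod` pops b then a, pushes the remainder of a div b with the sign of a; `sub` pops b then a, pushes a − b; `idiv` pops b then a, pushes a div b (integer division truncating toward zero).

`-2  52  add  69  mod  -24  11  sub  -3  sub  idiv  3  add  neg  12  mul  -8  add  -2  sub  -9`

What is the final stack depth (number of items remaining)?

2

-2   : [-2]
52   : [-2, 52]
add  : [50]
69   : [50, 69]
mod  : [50]
-24  : [50, -24]
11   : [50, -24, 11]
sub  : [50, -35]
-3   : [50, -35, -3]
sub  : [50, -32]
idiv : [-1]
3    : [-1, 3]
add  : [2]
neg  : [-2]
12   : [-2, 12]
mul  : [-24]
-8   : [-24, -8]
add  : [-32]
-2   : [-32, -2]
sub  : [-30]
-9   : [-30, -9]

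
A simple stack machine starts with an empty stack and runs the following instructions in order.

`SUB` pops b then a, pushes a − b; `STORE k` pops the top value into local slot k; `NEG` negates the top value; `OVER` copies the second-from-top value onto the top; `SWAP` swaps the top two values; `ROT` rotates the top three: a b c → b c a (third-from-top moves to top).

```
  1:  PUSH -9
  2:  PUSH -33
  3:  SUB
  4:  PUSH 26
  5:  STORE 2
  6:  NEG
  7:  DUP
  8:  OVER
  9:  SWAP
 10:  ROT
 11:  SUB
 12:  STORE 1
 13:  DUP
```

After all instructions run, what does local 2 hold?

PUSH -9  → -9
PUSH -33 → -9 -33
SUB      → 24
PUSH 26  → 24 26
STORE 2  → 24
NEG      → -24
DUP      → -24 -24
OVER     → -24 -24 -24
SWAP     → -24 -24 -24
ROT      → -24 -24 -24
SUB      → -24 0
STORE 1  → -24
DUP      → -24 -24

26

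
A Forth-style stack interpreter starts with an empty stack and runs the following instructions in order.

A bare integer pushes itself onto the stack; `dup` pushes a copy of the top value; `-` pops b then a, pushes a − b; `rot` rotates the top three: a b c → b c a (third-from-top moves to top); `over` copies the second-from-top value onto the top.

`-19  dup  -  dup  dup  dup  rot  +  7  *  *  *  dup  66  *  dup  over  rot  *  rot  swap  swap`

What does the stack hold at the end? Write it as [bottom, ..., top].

-19  -> [-19]
dup  -> [-19, -19]
-    -> [0]
dup  -> [0, 0]
dup  -> [0, 0, 0]
dup  -> [0, 0, 0, 0]
rot  -> [0, 0, 0, 0]
+    -> [0, 0, 0]
7    -> [0, 0, 0, 7]
*    -> [0, 0, 0]
*    -> [0, 0]
*    -> [0]
dup  -> [0, 0]
66   -> [0, 0, 66]
*    -> [0, 0]
dup  -> [0, 0, 0]
over -> [0, 0, 0, 0]
rot  -> [0, 0, 0, 0]
*    -> [0, 0, 0]
rot  -> [0, 0, 0]
swap -> [0, 0, 0]
swap -> [0, 0, 0]

[0, 0, 0]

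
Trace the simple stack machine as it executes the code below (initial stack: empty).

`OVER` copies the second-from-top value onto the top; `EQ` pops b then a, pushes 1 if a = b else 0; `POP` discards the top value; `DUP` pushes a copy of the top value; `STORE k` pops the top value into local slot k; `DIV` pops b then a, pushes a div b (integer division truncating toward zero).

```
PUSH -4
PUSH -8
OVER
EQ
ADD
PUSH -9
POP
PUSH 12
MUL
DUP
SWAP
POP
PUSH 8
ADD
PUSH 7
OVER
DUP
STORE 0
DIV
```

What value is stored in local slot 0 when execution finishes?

-40

PUSH -4 → -4
PUSH -8 → -4 -8
OVER    → -4 -8 -4
EQ      → -4 0
ADD     → -4
PUSH -9 → -4 -9
POP     → -4
PUSH 12 → -4 12
MUL     → -48
DUP     → -48 -48
SWAP    → -48 -48
POP     → -48
PUSH 8  → -48 8
ADD     → -40
PUSH 7  → -40 7
OVER    → -40 7 -40
DUP     → -40 7 -40 -40
STORE 0 → -40 7 -40
DIV     → -40 0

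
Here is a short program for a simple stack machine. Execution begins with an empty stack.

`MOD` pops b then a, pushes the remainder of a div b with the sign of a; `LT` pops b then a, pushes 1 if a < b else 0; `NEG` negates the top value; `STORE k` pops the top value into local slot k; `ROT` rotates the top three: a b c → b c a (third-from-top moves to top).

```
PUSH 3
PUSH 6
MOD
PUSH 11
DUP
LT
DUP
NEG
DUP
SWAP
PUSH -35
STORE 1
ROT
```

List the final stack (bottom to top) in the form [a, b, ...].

[3, 0, 0, 0]

PUSH 3   : 3
PUSH 6   : 3 6
MOD      : 3
PUSH 11  : 3 11
DUP      : 3 11 11
LT       : 3 0
DUP      : 3 0 0
NEG      : 3 0 0
DUP      : 3 0 0 0
SWAP     : 3 0 0 0
PUSH -35 : 3 0 0 0 -35
STORE 1  : 3 0 0 0
ROT      : 3 0 0 0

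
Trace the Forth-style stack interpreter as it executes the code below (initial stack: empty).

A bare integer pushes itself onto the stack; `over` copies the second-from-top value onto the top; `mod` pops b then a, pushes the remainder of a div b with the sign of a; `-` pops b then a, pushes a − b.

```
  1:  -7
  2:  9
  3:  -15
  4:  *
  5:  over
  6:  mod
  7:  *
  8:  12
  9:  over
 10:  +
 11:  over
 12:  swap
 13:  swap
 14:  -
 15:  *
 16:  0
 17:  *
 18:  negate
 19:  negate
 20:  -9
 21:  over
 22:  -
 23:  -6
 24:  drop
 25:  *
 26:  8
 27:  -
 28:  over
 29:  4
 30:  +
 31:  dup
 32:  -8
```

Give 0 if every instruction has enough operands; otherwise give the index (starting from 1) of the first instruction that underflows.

28

-7      -7
9       -7 9
-15     -7 9 -15
*       -7 -135
over    -7 -135 -7
mod     -7 -2
*       14
12      14 12
over    14 12 14
+       14 26
over    14 26 14
swap    14 14 26
swap    14 26 14
-       14 12
*       168
0       168 0
*       0
negate  0
negate  0
-9      0 -9
over    0 -9 0
-       0 -9
-6      0 -9 -6
drop    0 -9
*       0
8       0 8
-       -8
over  — needs 2 operands, stack has 1 → underflow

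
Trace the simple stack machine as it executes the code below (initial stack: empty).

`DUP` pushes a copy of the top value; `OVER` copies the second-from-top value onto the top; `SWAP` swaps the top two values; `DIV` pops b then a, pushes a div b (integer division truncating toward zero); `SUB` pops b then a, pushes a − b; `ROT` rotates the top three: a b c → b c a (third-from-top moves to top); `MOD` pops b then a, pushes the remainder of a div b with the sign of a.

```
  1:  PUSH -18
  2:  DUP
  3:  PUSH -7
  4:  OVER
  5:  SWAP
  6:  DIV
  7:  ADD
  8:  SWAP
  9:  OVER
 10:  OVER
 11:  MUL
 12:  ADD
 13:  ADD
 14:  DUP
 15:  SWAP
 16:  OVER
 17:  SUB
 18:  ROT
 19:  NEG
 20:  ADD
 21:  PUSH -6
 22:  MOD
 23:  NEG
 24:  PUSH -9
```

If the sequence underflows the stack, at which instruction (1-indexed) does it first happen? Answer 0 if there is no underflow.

PUSH -18  -18
DUP       -18 -18
PUSH -7   -18 -18 -7
OVER      -18 -18 -7 -18
SWAP      -18 -18 -18 -7
DIV       -18 -18 2
ADD       -18 -16
SWAP      -16 -18
OVER      -16 -18 -16
OVER      -16 -18 -16 -18
MUL       -16 -18 288
ADD       -16 270
ADD       254
DUP       254 254
SWAP      254 254
OVER      254 254 254
SUB       254 0
ROT  — needs 3 operands, stack has 2 → underflow

18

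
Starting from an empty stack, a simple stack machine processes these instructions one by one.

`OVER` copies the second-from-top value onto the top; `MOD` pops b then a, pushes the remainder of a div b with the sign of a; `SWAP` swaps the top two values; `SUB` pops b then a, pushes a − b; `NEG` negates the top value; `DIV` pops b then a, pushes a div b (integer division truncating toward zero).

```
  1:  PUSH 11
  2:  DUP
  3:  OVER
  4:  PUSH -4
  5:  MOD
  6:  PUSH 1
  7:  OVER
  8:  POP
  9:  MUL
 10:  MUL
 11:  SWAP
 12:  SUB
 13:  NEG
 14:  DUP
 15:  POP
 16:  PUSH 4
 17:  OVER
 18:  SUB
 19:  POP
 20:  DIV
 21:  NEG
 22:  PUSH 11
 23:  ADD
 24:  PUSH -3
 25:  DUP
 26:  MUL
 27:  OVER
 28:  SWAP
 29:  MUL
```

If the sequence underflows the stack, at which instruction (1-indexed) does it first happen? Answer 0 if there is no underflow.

20

PUSH 11 : 11
DUP     : 11 11
OVER    : 11 11 11
PUSH -4 : 11 11 11 -4
MOD     : 11 11 3
PUSH 1  : 11 11 3 1
OVER    : 11 11 3 1 3
POP     : 11 11 3 1
MUL     : 11 11 3
MUL     : 11 33
SWAP    : 33 11
SUB     : 22
NEG     : -22
DUP     : -22 -22
POP     : -22
PUSH 4  : -22 4
OVER    : -22 4 -22
SUB     : -22 26
POP     : -22
DIV  — needs 2 operands, stack has 1 → underflow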